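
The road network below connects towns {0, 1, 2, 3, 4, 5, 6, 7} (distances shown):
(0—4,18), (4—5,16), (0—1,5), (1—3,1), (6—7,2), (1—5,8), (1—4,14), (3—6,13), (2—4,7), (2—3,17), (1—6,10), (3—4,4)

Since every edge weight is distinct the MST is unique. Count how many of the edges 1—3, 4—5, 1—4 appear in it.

Kruskal's algorithm — process edges by increasing weight (ties by edge label):
1—3 (1): add — endpoints in different components.
6—7 (2): add — endpoints in different components.
3—4 (4): add — endpoints in different components.
0—1 (5): add — endpoints in different components.
2—4 (7): add — endpoints in different components.
1—5 (8): add — endpoints in different components.
1—6 (10): add — endpoints in different components.
MST edge set: {1—3, 6—7, 3—4, 0—1, 2—4, 1—5, 1—6}.
Of the listed edges, {1—3} are in the MST → 1.

1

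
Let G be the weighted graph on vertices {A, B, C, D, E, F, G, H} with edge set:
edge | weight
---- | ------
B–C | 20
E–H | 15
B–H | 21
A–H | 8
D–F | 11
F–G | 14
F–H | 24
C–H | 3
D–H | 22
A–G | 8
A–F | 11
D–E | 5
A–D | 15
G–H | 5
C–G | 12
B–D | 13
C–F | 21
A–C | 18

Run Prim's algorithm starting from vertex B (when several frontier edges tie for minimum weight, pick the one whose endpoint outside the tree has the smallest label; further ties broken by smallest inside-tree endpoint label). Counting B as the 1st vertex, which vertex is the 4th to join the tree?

Prim, starting at B.
Step 1: cheapest edge leaving the tree is B–D (13); add D.
Step 2: cheapest edge leaving the tree is D–E (5); add E.
Step 3: cheapest edge leaving the tree is D–F (11); add F.
Step 4: cheapest edge leaving the tree is A–F (11); add A.
Step 5: cheapest edge leaving the tree is A–G (8); add G.
Step 6: cheapest edge leaving the tree is G–H (5); add H.
Step 7: cheapest edge leaving the tree is C–H (3); add C.
Vertex order: B, D, E, F, A, G, H, C. The 4th vertex is F.

F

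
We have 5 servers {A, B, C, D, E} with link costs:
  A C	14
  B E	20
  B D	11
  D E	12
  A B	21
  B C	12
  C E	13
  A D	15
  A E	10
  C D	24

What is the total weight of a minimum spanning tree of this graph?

Sort edges by weight, then run Kruskal:
A E (10): add. Components now {A,E} {B} {C} {D}
B D (11): add. Components now {A,E} {B,D} {C}
B C (12): add. Components now {A,E} {B,C,D}
D E (12): add. Components now {A,B,C,D,E}
MST edges: A E, B D, B C, D E; total weight 10+11+12+12 = 45.

45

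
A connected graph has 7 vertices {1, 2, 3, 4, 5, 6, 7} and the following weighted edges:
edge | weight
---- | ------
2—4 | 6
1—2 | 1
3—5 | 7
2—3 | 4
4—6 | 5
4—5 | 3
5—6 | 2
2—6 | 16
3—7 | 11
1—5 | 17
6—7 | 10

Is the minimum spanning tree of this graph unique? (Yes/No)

Kruskal's algorithm — process edges by increasing weight (ties by edge label):
1—2 (1): add — endpoints in different components.
5—6 (2): add — endpoints in different components.
4—5 (3): add — endpoints in different components.
2—3 (4): add — endpoints in different components.
4—6 (5): skip — 4 and 6 already connected.
2—4 (6): add — endpoints in different components.
3—5 (7): skip — 3 and 5 already connected.
6—7 (10): add — endpoints in different components.
Every non-tree edge has weight strictly greater than the heaviest edge on the tree path between its endpoints, so the MST is unique.

Yes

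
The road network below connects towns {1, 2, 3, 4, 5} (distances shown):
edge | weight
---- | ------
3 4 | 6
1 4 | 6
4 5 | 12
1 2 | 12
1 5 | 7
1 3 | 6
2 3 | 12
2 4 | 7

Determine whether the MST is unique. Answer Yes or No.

No

Kruskal's algorithm — process edges by increasing weight (ties by edge label):
1 3 (6): add. Components now {1,3} {2} {4} {5}
1 4 (6): add. Components now {1,3,4} {2} {5}
3 4 (6): skip — 3 and 4 already connected.
1 5 (7): add. Components now {1,3,4,5} {2}
2 4 (7): add. Components now {1,2,3,4,5}
Non-tree edge 3 4 has weight 6, equal to the heaviest edge on its tree cycle — swapping gives another MST of the same weight. Not unique.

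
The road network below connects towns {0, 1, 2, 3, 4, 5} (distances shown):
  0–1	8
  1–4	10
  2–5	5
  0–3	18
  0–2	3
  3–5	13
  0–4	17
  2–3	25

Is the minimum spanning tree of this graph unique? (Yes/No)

Sort edges by weight, then run Kruskal:
0–2 (3): add — endpoints in different components.
2–5 (5): add — endpoints in different components.
0–1 (8): add — endpoints in different components.
1–4 (10): add — endpoints in different components.
3–5 (13): add — endpoints in different components.
Every non-tree edge has weight strictly greater than the heaviest edge on the tree path between its endpoints, so the MST is unique.

Yes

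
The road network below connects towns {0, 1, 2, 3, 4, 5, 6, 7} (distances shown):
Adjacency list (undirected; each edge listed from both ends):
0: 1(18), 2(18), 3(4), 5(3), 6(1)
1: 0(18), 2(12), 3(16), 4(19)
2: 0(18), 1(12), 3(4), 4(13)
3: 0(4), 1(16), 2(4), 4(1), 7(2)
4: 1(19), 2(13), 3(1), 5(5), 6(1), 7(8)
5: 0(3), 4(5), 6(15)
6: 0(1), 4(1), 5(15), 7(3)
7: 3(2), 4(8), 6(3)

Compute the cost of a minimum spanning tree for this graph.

24

Sort edges by weight, then run Kruskal:
0—6 (1): add — endpoints in different components.
3—4 (1): add — endpoints in different components.
4—6 (1): add — endpoints in different components.
3—7 (2): add — endpoints in different components.
0—5 (3): add — endpoints in different components.
6—7 (3): skip — 6 and 7 already connected.
0—3 (4): skip — 0 and 3 already connected.
2—3 (4): add — endpoints in different components.
4—5 (5): skip — 4 and 5 already connected.
4—7 (8): skip — 4 and 7 already connected.
1—2 (12): add — endpoints in different components.
MST edges: 0—6, 3—4, 4—6, 3—7, 0—5, 2—3, 1—2; total weight 1+1+1+2+3+4+12 = 24.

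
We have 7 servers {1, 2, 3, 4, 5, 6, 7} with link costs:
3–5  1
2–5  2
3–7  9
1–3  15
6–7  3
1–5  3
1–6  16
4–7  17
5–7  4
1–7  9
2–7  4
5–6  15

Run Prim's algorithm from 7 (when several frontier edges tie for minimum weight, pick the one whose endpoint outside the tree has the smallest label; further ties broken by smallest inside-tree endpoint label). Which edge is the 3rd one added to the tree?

2-5

Prim's algorithm from 7:
Step 1: cheapest edge leaving the tree is 6–7 (3); add 6.
Step 2: cheapest edge leaving the tree is 2–7 (4); add 2.
Step 3: cheapest edge leaving the tree is 2–5 (2); add 5.
Step 4: cheapest edge leaving the tree is 3–5 (1); add 3.
Step 5: cheapest edge leaving the tree is 1–5 (3); add 1.
Step 6: cheapest edge leaving the tree is 4–7 (17); add 4.
The 3rd edge added is 2–5.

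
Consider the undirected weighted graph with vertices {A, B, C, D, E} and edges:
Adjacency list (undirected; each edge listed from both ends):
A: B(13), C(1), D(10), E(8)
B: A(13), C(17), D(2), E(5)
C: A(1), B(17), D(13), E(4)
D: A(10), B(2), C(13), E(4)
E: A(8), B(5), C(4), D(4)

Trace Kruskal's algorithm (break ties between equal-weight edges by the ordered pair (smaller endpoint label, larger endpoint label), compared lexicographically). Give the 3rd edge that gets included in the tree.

C-E

Sort edges by weight, then run Kruskal:
A–C (1): add. Components now {A,C} {B} {D} {E}
B–D (2): add. Components now {A,C} {B,D} {E}
C–E (4): add. Components now {A,C,E} {B,D}
D–E (4): add. Components now {A,B,C,D,E}
The 3rd edge added is C–E.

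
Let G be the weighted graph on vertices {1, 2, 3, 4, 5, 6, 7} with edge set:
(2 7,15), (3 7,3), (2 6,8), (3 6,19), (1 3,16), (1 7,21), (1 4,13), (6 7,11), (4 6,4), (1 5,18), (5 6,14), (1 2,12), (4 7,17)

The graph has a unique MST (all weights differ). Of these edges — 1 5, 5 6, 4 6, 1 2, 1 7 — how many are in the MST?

3

Kruskal: consider edges lightest-first.
3 7 (3): add. Components now {1} {2} {3,7} {4} {5} {6}
4 6 (4): add. Components now {1} {2} {3,7} {4,6} {5}
2 6 (8): add. Components now {1} {2,4,6} {3,7} {5}
6 7 (11): add. Components now {1} {2,3,4,6,7} {5}
1 2 (12): add. Components now {1,2,3,4,6,7} {5}
1 4 (13): skip — 1 and 4 already connected.
5 6 (14): add. Components now {1,2,3,4,5,6,7}
MST edge set: {3 7, 4 6, 2 6, 6 7, 1 2, 5 6}.
Of the listed edges, {5 6, 4 6, 1 2} are in the MST → 3.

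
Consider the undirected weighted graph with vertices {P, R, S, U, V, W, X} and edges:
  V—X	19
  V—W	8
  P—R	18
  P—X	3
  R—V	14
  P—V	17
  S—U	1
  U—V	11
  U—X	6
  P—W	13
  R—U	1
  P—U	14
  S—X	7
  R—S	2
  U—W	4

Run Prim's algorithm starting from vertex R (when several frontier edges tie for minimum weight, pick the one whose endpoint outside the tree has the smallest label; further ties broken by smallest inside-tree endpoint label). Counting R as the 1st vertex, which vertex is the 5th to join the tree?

Prim's algorithm from R:
Step 1: cheapest edge leaving the tree is R—U (1); add U.
Step 2: cheapest edge leaving the tree is S—U (1); add S.
Step 3: cheapest edge leaving the tree is U—W (4); add W.
Step 4: cheapest edge leaving the tree is U—X (6); add X.
Step 5: cheapest edge leaving the tree is P—X (3); add P.
Step 6: cheapest edge leaving the tree is V—W (8); add V.
Vertex order: R, U, S, W, X, P, V. The 5th vertex is X.

X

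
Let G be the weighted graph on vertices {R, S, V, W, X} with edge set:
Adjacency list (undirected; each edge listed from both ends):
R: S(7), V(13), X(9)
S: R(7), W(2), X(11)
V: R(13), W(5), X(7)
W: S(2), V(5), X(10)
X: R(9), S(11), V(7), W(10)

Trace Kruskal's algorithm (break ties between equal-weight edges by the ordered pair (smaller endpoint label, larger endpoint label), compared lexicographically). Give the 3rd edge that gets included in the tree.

Kruskal: consider edges lightest-first.
S-W (2): add — endpoints in different components.
V-W (5): add — endpoints in different components.
R-S (7): add — endpoints in different components.
V-X (7): add — endpoints in different components.
The 3rd edge added is R-S.

R-S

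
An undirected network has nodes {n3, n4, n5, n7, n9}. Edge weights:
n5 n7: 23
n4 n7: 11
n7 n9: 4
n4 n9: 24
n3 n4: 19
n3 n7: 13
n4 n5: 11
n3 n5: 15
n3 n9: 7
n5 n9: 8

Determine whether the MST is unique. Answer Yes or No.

Kruskal: consider edges lightest-first.
n7 n9 (4): add — endpoints in different components.
n3 n9 (7): add — endpoints in different components.
n5 n9 (8): add — endpoints in different components.
n4 n5 (11): add — endpoints in different components.
Non-tree edge n4 n7 has weight 11, equal to the heaviest edge on its tree cycle — swapping gives another MST of the same weight. Not unique.

No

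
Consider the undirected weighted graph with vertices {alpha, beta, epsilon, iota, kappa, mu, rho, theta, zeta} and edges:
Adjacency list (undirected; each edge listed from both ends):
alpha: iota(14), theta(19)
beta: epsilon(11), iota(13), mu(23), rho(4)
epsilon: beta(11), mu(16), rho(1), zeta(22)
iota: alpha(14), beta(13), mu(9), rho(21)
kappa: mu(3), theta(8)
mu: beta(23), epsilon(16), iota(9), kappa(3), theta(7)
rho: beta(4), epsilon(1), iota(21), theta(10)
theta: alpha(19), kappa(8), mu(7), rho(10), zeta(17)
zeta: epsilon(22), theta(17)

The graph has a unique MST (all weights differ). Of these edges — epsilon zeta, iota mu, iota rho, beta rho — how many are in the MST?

2

Kruskal: consider edges lightest-first.
epsilon rho (1): add — endpoints in different components.
kappa mu (3): add — endpoints in different components.
beta rho (4): add — endpoints in different components.
mu theta (7): add — endpoints in different components.
kappa theta (8): skip — theta and kappa already connected.
iota mu (9): add — endpoints in different components.
rho theta (10): add — endpoints in different components.
beta epsilon (11): skip — epsilon and beta already connected.
beta iota (13): skip — iota and beta already connected.
alpha iota (14): add — endpoints in different components.
epsilon mu (16): skip — epsilon and mu already connected.
theta zeta (17): add — endpoints in different components.
MST edge set: {epsilon rho, kappa mu, beta rho, mu theta, iota mu, rho theta, alpha iota, theta zeta}.
Of the listed edges, {iota mu, beta rho} are in the MST → 2.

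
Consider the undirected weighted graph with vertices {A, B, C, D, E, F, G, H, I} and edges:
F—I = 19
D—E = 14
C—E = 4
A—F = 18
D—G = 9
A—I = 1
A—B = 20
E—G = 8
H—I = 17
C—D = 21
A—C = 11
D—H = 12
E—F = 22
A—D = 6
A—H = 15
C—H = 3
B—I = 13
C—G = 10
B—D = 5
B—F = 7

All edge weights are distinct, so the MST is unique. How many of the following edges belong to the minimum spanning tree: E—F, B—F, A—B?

Sort edges by weight, then run Kruskal:
A—I (1): add — endpoints in different components.
C—H (3): add — endpoints in different components.
C—E (4): add — endpoints in different components.
B—D (5): add — endpoints in different components.
A—D (6): add — endpoints in different components.
B—F (7): add — endpoints in different components.
E—G (8): add — endpoints in different components.
D—G (9): add — endpoints in different components.
MST edge set: {A—I, C—H, C—E, B—D, A—D, B—F, E—G, D—G}.
Of the listed edges, {B—F} are in the MST → 1.

1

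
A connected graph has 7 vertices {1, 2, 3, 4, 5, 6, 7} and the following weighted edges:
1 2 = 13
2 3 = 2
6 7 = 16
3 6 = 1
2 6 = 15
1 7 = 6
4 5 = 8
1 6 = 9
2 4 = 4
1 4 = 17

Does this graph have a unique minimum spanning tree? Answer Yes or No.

Sort edges by weight, then run Kruskal:
3 6 (1): add — endpoints in different components.
2 3 (2): add — endpoints in different components.
2 4 (4): add — endpoints in different components.
1 7 (6): add — endpoints in different components.
4 5 (8): add — endpoints in different components.
1 6 (9): add — endpoints in different components.
Every non-tree edge has weight strictly greater than the heaviest edge on the tree path between its endpoints, so the MST is unique.

Yes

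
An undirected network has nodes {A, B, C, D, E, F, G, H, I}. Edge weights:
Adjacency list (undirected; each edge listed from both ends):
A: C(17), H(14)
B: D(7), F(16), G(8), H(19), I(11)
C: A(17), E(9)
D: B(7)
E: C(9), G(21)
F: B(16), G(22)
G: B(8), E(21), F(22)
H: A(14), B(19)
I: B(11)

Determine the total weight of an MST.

Kruskal: consider edges lightest-first.
B—D (7): add — endpoints in different components.
B—G (8): add — endpoints in different components.
C—E (9): add — endpoints in different components.
B—I (11): add — endpoints in different components.
A—H (14): add — endpoints in different components.
B—F (16): add — endpoints in different components.
A—C (17): add — endpoints in different components.
B—H (19): add — endpoints in different components.
MST edges: B—D, B—G, C—E, B—I, A—H, B—F, A—C, B—H; total weight 7+8+9+11+14+16+17+19 = 101.

101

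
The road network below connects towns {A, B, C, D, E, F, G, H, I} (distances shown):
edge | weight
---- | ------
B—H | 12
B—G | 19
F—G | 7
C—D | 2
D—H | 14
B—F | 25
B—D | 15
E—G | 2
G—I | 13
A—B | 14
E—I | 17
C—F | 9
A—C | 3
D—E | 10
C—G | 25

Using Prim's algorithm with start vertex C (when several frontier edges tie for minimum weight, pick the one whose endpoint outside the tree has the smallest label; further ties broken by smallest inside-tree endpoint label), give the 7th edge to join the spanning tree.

A-B

Grow the tree from C using Prim:
Step 1: cheapest edge leaving the tree is C—D (2); add D.
Step 2: cheapest edge leaving the tree is A—C (3); add A.
Step 3: cheapest edge leaving the tree is C—F (9); add F.
Step 4: cheapest edge leaving the tree is F—G (7); add G.
Step 5: cheapest edge leaving the tree is E—G (2); add E.
Step 6: cheapest edge leaving the tree is G—I (13); add I.
Step 7: cheapest edge leaving the tree is A—B (14); add B.
Step 8: cheapest edge leaving the tree is B—H (12); add H.
The 7th edge added is A—B.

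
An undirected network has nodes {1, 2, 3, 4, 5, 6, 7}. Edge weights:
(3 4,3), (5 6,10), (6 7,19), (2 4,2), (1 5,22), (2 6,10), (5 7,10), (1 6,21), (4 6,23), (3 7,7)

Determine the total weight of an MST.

53

Kruskal's algorithm — process edges by increasing weight (ties by edge label):
2 4 (2): add. Components now {1} {2,4} {3} {5} {6} {7}
3 4 (3): add. Components now {1} {2,3,4} {5} {6} {7}
3 7 (7): add. Components now {1} {2,3,4,7} {5} {6}
2 6 (10): add. Components now {1} {2,3,4,6,7} {5}
5 6 (10): add. Components now {1} {2,3,4,5,6,7}
5 7 (10): skip — 5 and 7 already connected.
6 7 (19): skip — 6 and 7 already connected.
1 6 (21): add. Components now {1,2,3,4,5,6,7}
MST edges: 2 4, 3 4, 3 7, 2 6, 5 6, 1 6; total weight 2+3+7+10+10+21 = 53.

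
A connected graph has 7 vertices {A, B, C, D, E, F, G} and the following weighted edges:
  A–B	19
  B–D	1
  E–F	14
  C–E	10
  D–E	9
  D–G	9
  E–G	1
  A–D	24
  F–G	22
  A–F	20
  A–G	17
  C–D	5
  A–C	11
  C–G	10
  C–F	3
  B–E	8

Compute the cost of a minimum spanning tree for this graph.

Sort edges by weight, then run Kruskal:
B–D (1): add. Components now {A} {B,D} {C} {E} {F} {G}
E–G (1): add. Components now {A} {B,D} {C} {E,G} {F}
C–F (3): add. Components now {A} {B,D} {C,F} {E,G}
C–D (5): add. Components now {A} {B,C,D,F} {E,G}
B–E (8): add. Components now {A} {B,C,D,E,F,G}
D–E (9): skip — D and E already connected.
D–G (9): skip — D and G already connected.
C–E (10): skip — C and E already connected.
C–G (10): skip — C and G already connected.
A–C (11): add. Components now {A,B,C,D,E,F,G}
MST edges: B–D, E–G, C–F, C–D, B–E, A–C; total weight 1+1+3+5+8+11 = 29.

29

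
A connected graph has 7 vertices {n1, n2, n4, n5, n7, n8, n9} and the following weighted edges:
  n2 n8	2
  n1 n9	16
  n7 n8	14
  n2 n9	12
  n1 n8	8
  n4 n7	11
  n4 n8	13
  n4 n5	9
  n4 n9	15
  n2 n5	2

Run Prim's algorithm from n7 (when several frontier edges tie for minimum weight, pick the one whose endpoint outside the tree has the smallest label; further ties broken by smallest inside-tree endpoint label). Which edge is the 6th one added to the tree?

Prim, starting at n7.
Step 1: cheapest edge leaving the tree is n4 n7 (11); add n4.
Step 2: cheapest edge leaving the tree is n4 n5 (9); add n5.
Step 3: cheapest edge leaving the tree is n2 n5 (2); add n2.
Step 4: cheapest edge leaving the tree is n2 n8 (2); add n8.
Step 5: cheapest edge leaving the tree is n1 n8 (8); add n1.
Step 6: cheapest edge leaving the tree is n2 n9 (12); add n9.
The 6th edge added is n2 n9.

n2-n9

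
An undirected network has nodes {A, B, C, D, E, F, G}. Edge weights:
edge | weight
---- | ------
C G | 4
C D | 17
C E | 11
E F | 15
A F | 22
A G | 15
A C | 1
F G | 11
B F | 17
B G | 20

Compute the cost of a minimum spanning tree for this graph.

61

Sort edges by weight, then run Kruskal:
A C (1): add. Components now {A,C} {B} {D} {E} {F} {G}
C G (4): add. Components now {A,C,G} {B} {D} {E} {F}
C E (11): add. Components now {A,C,E,G} {B} {D} {F}
F G (11): add. Components now {A,C,E,F,G} {B} {D}
A G (15): skip — A and G already connected.
E F (15): skip — E and F already connected.
B F (17): add. Components now {A,B,C,E,F,G} {D}
C D (17): add. Components now {A,B,C,D,E,F,G}
MST edges: A C, C G, C E, F G, B F, C D; total weight 1+4+11+11+17+17 = 61.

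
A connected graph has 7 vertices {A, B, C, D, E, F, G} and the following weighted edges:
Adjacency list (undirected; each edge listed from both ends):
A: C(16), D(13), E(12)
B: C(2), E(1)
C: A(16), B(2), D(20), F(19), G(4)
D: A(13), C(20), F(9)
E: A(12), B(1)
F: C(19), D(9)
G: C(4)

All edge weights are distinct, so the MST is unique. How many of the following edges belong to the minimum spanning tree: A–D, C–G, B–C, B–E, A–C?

4

Kruskal's algorithm — process edges by increasing weight (ties by edge label):
B–E (1): add — endpoints in different components.
B–C (2): add — endpoints in different components.
C–G (4): add — endpoints in different components.
D–F (9): add — endpoints in different components.
A–E (12): add — endpoints in different components.
A–D (13): add — endpoints in different components.
MST edge set: {B–E, B–C, C–G, D–F, A–E, A–D}.
Of the listed edges, {A–D, C–G, B–C, B–E} are in the MST → 4.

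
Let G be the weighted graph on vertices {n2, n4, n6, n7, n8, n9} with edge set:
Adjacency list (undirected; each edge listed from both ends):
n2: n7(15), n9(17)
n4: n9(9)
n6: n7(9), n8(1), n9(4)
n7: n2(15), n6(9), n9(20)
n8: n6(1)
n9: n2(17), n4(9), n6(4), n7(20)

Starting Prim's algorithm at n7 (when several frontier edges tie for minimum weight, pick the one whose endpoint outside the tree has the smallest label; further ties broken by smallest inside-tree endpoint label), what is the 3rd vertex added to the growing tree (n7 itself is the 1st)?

n8

Prim's algorithm from n7:
Step 1: cheapest edge leaving the tree is n6 n7 (9); add n6.
Step 2: cheapest edge leaving the tree is n6 n8 (1); add n8.
Step 3: cheapest edge leaving the tree is n6 n9 (4); add n9.
Step 4: cheapest edge leaving the tree is n4 n9 (9); add n4.
Step 5: cheapest edge leaving the tree is n2 n7 (15); add n2.
Vertex order: n7, n6, n8, n9, n4, n2. The 3rd vertex is n8.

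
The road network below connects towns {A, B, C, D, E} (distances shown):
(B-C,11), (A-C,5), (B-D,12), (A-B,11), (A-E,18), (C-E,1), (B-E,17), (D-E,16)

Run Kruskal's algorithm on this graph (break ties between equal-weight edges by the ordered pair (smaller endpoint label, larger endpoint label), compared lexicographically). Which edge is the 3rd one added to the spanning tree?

A-B

Kruskal's algorithm — process edges by increasing weight (ties by edge label):
C-E (1): add — endpoints in different components.
A-C (5): add — endpoints in different components.
A-B (11): add — endpoints in different components.
B-C (11): skip — B and C already connected.
B-D (12): add — endpoints in different components.
The 3rd edge added is A-B.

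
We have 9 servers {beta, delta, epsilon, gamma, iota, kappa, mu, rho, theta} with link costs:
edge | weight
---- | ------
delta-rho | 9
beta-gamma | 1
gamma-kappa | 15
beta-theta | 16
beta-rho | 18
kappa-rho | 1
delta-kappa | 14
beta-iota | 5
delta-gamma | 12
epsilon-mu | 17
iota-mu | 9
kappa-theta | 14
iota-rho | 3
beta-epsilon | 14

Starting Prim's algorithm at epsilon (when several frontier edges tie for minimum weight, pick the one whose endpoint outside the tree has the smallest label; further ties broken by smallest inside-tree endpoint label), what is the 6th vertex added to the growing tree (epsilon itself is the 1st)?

kappa

Grow the tree from epsilon using Prim:
Step 1: frontier [beta-epsilon 14, epsilon-mu 17] → take beta-epsilon (14); add beta.
Step 2: frontier [beta-gamma 1, beta-iota 5, beta-theta 16, beta-rho 18, epsilon-mu 17] → take beta-gamma (1); add gamma.
Step 3: frontier [beta-iota 5, beta-theta 16, beta-rho 18, epsilon-mu 17, delta-gamma 12, gamma-kappa 15] → take beta-iota (5); add iota.
Step 4: frontier [beta-theta 16, beta-rho 18, epsilon-mu 17, delta-gamma 12, gamma-kappa 15, iota-rho 3, iota-mu 9] → take iota-rho (3); add rho.
Step 5: frontier [beta-theta 16, epsilon-mu 17, delta-gamma 12, gamma-kappa 15, iota-mu 9, kappa-rho 1, delta-rho 9] → take kappa-rho (1); add kappa.
Step 6: frontier [beta-theta 16, epsilon-mu 17, delta-gamma 12, iota-mu 9, delta-kappa 14, kappa-theta 14, delta-rho 9] → take delta-rho (9); add delta.
Step 7: frontier [beta-theta 16, epsilon-mu 17, iota-mu 9, kappa-theta 14] → take iota-mu (9); add mu.
Step 8: frontier [beta-theta 16, kappa-theta 14] → take kappa-theta (14); add theta.
Vertex order: epsilon, beta, gamma, iota, rho, kappa, delta, mu, theta. The 6th vertex is kappa.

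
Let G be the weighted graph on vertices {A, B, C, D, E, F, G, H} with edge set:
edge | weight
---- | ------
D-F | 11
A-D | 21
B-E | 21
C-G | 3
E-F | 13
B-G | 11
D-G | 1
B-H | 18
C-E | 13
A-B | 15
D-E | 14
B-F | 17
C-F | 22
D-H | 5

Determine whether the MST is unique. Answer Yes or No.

Kruskal's algorithm — process edges by increasing weight (ties by edge label):
D-G (1): add — endpoints in different components.
C-G (3): add — endpoints in different components.
D-H (5): add — endpoints in different components.
B-G (11): add — endpoints in different components.
D-F (11): add — endpoints in different components.
C-E (13): add — endpoints in different components.
E-F (13): skip — E and F already connected.
D-E (14): skip — D and E already connected.
A-B (15): add — endpoints in different components.
Non-tree edge E-F has weight 13, equal to the heaviest edge on its tree cycle — swapping gives another MST of the same weight. Not unique.

No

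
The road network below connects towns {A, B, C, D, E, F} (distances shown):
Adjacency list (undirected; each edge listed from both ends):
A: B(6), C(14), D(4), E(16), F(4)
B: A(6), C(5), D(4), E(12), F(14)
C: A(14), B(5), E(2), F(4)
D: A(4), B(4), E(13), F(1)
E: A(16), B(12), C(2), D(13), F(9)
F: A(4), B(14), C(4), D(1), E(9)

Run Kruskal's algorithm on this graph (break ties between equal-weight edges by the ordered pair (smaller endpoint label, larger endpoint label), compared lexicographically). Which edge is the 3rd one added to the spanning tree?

Kruskal's algorithm — process edges by increasing weight (ties by edge label):
D-F (1): add — endpoints in different components.
C-E (2): add — endpoints in different components.
A-D (4): add — endpoints in different components.
A-F (4): skip — A and F already connected.
B-D (4): add — endpoints in different components.
C-F (4): add — endpoints in different components.
The 3rd edge added is A-D.

A-D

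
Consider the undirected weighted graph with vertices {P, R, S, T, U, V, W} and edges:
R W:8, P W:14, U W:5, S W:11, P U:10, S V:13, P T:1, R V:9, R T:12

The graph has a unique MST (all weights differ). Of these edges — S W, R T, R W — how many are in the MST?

2

Kruskal's algorithm — process edges by increasing weight (ties by edge label):
P T (1): add. Components now {P,T} {W} {S} {U} {V} {R}
U W (5): add. Components now {P,T} {U,W} {S} {V} {R}
R W (8): add. Components now {P,T} {R,U,W} {S} {V}
R V (9): add. Components now {P,T} {R,U,V,W} {S}
P U (10): add. Components now {P,R,T,U,V,W} {S}
S W (11): add. Components now {P,R,S,T,U,V,W}
MST edge set: {P T, U W, R W, R V, P U, S W}.
Of the listed edges, {S W, R W} are in the MST → 2.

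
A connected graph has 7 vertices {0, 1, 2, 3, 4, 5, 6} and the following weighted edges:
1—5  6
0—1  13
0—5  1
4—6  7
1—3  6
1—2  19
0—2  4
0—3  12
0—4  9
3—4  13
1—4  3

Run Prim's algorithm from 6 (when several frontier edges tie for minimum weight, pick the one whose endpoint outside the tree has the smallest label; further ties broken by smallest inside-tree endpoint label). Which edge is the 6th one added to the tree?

Prim, starting at 6.
Step 1: cheapest edge leaving the tree is 4—6 (7); add 4.
Step 2: cheapest edge leaving the tree is 1—4 (3); add 1.
Step 3: cheapest edge leaving the tree is 1—3 (6); add 3.
Step 4: cheapest edge leaving the tree is 1—5 (6); add 5.
Step 5: cheapest edge leaving the tree is 0—5 (1); add 0.
Step 6: cheapest edge leaving the tree is 0—2 (4); add 2.
The 6th edge added is 0—2.

0-2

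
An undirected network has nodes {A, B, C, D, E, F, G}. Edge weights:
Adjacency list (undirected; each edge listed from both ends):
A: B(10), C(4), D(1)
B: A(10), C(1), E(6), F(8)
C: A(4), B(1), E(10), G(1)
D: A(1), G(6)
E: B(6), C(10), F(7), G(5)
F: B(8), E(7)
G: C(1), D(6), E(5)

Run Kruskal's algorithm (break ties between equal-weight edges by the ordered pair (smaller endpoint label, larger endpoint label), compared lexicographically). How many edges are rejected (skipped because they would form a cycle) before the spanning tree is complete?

2

Kruskal's algorithm — process edges by increasing weight (ties by edge label):
A–D (1): add. Components now {A,D} {B} {C} {E} {F} {G}
B–C (1): add. Components now {A,D} {B,C} {E} {F} {G}
C–G (1): add. Components now {A,D} {B,C,G} {E} {F}
A–C (4): add. Components now {A,B,C,D,G} {E} {F}
E–G (5): add. Components now {A,B,C,D,E,G} {F}
B–E (6): skip — B and E already connected.
D–G (6): skip — D and G already connected.
E–F (7): add. Components now {A,B,C,D,E,F,G}
Edges rejected before the tree was complete: 2.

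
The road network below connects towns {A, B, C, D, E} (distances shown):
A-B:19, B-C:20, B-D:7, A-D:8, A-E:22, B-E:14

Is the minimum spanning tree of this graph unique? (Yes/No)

Sort edges by weight, then run Kruskal:
B-D (7): add — endpoints in different components.
A-D (8): add — endpoints in different components.
B-E (14): add — endpoints in different components.
A-B (19): skip — A and B already connected.
B-C (20): add — endpoints in different components.
Every non-tree edge has weight strictly greater than the heaviest edge on the tree path between its endpoints, so the MST is unique.

Yes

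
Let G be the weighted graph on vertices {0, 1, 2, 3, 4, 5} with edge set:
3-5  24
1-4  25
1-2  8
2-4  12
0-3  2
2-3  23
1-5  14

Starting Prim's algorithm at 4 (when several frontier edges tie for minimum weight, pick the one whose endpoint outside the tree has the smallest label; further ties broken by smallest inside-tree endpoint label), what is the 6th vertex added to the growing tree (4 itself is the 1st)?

0

Prim's algorithm from 4:
Step 1: cheapest edge leaving the tree is 2-4 (12); add 2.
Step 2: cheapest edge leaving the tree is 1-2 (8); add 1.
Step 3: cheapest edge leaving the tree is 1-5 (14); add 5.
Step 4: cheapest edge leaving the tree is 2-3 (23); add 3.
Step 5: cheapest edge leaving the tree is 0-3 (2); add 0.
Vertex order: 4, 2, 1, 5, 3, 0. The 6th vertex is 0.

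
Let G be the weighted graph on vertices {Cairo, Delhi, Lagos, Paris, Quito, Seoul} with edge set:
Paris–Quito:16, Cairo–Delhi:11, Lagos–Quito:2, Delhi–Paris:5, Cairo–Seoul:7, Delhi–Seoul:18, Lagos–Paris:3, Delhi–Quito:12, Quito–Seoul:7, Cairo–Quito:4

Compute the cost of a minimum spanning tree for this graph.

Grow the tree from Cairo using Prim:
Step 1: frontier [Cairo–Quito 4, Cairo–Seoul 7, Cairo–Delhi 11] → take Cairo–Quito (4); add Quito.
Step 2: frontier [Cairo–Seoul 7, Cairo–Delhi 11, Lagos–Quito 2, Quito–Seoul 7, Delhi–Quito 12, Paris–Quito 16] → take Lagos–Quito (2); add Lagos.
Step 3: frontier [Cairo–Seoul 7, Cairo–Delhi 11, Lagos–Paris 3, Quito–Seoul 7, Delhi–Quito 12, Paris–Quito 16] → take Lagos–Paris (3); add Paris.
Step 4: frontier [Cairo–Seoul 7, Cairo–Delhi 11, Delhi–Paris 5, Quito–Seoul 7, Delhi–Quito 12] → take Delhi–Paris (5); add Delhi.
Step 5: frontier [Cairo–Seoul 7, Delhi–Seoul 18, Quito–Seoul 7] → take Cairo–Seoul (7); add Seoul.
MST edges: Cairo–Quito, Lagos–Quito, Lagos–Paris, Delhi–Paris, Cairo–Seoul; total weight 4+2+3+5+7 = 21.

21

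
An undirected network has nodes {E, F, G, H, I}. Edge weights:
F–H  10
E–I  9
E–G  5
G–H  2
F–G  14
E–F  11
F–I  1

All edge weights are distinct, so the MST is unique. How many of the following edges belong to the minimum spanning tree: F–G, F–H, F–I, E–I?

2

Kruskal's algorithm — process edges by increasing weight (ties by edge label):
F–I (1): add — endpoints in different components.
G–H (2): add — endpoints in different components.
E–G (5): add — endpoints in different components.
E–I (9): add — endpoints in different components.
MST edge set: {F–I, G–H, E–G, E–I}.
Of the listed edges, {F–I, E–I} are in the MST → 2.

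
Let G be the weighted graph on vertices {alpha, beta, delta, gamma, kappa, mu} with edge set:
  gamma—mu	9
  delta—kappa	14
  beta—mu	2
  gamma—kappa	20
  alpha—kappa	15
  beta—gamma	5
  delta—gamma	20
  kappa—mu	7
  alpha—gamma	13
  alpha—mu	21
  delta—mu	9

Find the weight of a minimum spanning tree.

36

Kruskal: consider edges lightest-first.
beta—mu (2): add — endpoints in different components.
beta—gamma (5): add — endpoints in different components.
kappa—mu (7): add — endpoints in different components.
delta—mu (9): add — endpoints in different components.
gamma—mu (9): skip — gamma and mu already connected.
alpha—gamma (13): add — endpoints in different components.
MST edges: beta—mu, beta—gamma, kappa—mu, delta—mu, alpha—gamma; total weight 2+5+7+9+13 = 36.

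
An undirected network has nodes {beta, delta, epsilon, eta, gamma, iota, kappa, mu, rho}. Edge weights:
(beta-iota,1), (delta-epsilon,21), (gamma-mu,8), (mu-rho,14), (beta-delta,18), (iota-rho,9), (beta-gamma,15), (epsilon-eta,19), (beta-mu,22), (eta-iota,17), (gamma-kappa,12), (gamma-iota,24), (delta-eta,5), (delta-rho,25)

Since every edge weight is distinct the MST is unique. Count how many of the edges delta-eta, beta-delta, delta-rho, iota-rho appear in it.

Kruskal's algorithm — process edges by increasing weight (ties by edge label):
beta-iota (1): add — endpoints in different components.
delta-eta (5): add — endpoints in different components.
gamma-mu (8): add — endpoints in different components.
iota-rho (9): add — endpoints in different components.
gamma-kappa (12): add — endpoints in different components.
mu-rho (14): add — endpoints in different components.
beta-gamma (15): skip — gamma and beta already connected.
eta-iota (17): add — endpoints in different components.
beta-delta (18): skip — delta and beta already connected.
epsilon-eta (19): add — endpoints in different components.
MST edge set: {beta-iota, delta-eta, gamma-mu, iota-rho, gamma-kappa, mu-rho, eta-iota, epsilon-eta}.
Of the listed edges, {delta-eta, iota-rho} are in the MST → 2.

2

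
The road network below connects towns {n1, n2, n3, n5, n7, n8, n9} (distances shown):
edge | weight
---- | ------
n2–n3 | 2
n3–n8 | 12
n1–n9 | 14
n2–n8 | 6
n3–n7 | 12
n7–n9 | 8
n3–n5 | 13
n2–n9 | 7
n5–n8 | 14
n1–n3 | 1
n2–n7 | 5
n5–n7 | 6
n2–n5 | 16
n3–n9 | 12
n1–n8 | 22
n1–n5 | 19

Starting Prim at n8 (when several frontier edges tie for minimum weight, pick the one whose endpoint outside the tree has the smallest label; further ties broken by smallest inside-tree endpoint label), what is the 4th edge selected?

n2-n7

Prim, starting at n8.
Step 1: cheapest edge leaving the tree is n2–n8 (6); add n2.
Step 2: cheapest edge leaving the tree is n2–n3 (2); add n3.
Step 3: cheapest edge leaving the tree is n1–n3 (1); add n1.
Step 4: cheapest edge leaving the tree is n2–n7 (5); add n7.
Step 5: cheapest edge leaving the tree is n5–n7 (6); add n5.
Step 6: cheapest edge leaving the tree is n2–n9 (7); add n9.
The 4th edge added is n2–n7.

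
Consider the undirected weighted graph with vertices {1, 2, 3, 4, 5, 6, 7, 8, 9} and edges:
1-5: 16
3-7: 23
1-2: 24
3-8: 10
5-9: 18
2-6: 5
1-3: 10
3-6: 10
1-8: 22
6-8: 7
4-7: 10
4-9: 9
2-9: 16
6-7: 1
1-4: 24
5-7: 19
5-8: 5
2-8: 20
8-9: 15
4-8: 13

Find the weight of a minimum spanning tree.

Kruskal's algorithm — process edges by increasing weight (ties by edge label):
6-7 (1): add — endpoints in different components.
2-6 (5): add — endpoints in different components.
5-8 (5): add — endpoints in different components.
6-8 (7): add — endpoints in different components.
4-9 (9): add — endpoints in different components.
1-3 (10): add — endpoints in different components.
3-6 (10): add — endpoints in different components.
3-8 (10): skip — 3 and 8 already connected.
4-7 (10): add — endpoints in different components.
MST edges: 6-7, 2-6, 5-8, 6-8, 4-9, 1-3, 3-6, 4-7; total weight 1+5+5+7+9+10+10+10 = 57.

57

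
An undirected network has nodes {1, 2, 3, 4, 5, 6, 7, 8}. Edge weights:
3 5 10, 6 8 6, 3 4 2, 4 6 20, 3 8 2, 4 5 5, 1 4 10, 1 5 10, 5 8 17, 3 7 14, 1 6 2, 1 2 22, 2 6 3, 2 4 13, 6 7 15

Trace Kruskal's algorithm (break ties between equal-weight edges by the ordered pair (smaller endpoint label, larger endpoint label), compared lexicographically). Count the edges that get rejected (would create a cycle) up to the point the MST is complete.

Sort edges by weight, then run Kruskal:
1 6 (2): add — endpoints in different components.
3 4 (2): add — endpoints in different components.
3 8 (2): add — endpoints in different components.
2 6 (3): add — endpoints in different components.
4 5 (5): add — endpoints in different components.
6 8 (6): add — endpoints in different components.
1 4 (10): skip — 1 and 4 already connected.
1 5 (10): skip — 1 and 5 already connected.
3 5 (10): skip — 3 and 5 already connected.
2 4 (13): skip — 2 and 4 already connected.
3 7 (14): add — endpoints in different components.
Edges rejected before the tree was complete: 4.

4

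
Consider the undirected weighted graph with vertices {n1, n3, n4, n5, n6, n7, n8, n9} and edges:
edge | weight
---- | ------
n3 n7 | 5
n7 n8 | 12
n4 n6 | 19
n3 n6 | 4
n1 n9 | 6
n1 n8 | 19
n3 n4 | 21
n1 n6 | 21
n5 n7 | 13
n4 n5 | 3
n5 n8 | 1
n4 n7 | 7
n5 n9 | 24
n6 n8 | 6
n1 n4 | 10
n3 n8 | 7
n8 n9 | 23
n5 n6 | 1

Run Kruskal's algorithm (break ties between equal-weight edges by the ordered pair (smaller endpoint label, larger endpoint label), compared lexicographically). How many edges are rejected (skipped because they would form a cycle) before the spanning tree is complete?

3

Kruskal: consider edges lightest-first.
n5 n6 (1): add — endpoints in different components.
n5 n8 (1): add — endpoints in different components.
n4 n5 (3): add — endpoints in different components.
n3 n6 (4): add — endpoints in different components.
n3 n7 (5): add — endpoints in different components.
n1 n9 (6): add — endpoints in different components.
n6 n8 (6): skip — n6 and n8 already connected.
n3 n8 (7): skip — n8 and n3 already connected.
n4 n7 (7): skip — n7 and n4 already connected.
n1 n4 (10): add — endpoints in different components.
Edges rejected before the tree was complete: 3.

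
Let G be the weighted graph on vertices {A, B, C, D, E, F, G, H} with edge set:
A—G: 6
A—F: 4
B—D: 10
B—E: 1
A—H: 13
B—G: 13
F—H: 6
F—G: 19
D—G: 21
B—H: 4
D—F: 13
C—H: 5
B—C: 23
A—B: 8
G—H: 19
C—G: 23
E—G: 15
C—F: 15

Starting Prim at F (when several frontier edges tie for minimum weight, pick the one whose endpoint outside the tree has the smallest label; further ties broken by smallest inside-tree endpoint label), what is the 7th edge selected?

B-D

Grow the tree from F using Prim:
Step 1: cheapest edge leaving the tree is A—F (4); add A.
Step 2: cheapest edge leaving the tree is A—G (6); add G.
Step 3: cheapest edge leaving the tree is F—H (6); add H.
Step 4: cheapest edge leaving the tree is B—H (4); add B.
Step 5: cheapest edge leaving the tree is B—E (1); add E.
Step 6: cheapest edge leaving the tree is C—H (5); add C.
Step 7: cheapest edge leaving the tree is B—D (10); add D.
The 7th edge added is B—D.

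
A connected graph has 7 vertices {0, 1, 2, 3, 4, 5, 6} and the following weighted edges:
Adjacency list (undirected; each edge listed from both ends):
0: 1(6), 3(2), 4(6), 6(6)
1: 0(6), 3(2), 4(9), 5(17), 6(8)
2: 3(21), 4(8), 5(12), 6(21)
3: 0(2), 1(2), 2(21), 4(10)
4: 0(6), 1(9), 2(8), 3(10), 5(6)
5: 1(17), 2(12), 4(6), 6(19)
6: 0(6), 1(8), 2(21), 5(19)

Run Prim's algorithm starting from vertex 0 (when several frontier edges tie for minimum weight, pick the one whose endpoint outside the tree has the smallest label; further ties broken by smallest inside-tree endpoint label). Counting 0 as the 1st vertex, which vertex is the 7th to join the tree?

Grow the tree from 0 using Prim:
Step 1: cheapest edge leaving the tree is 0–3 (2); add 3.
Step 2: cheapest edge leaving the tree is 1–3 (2); add 1.
Step 3: cheapest edge leaving the tree is 0–4 (6); add 4.
Step 4: cheapest edge leaving the tree is 4–5 (6); add 5.
Step 5: cheapest edge leaving the tree is 0–6 (6); add 6.
Step 6: cheapest edge leaving the tree is 2–4 (8); add 2.
Vertex order: 0, 3, 1, 4, 5, 6, 2. The 7th vertex is 2.

2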